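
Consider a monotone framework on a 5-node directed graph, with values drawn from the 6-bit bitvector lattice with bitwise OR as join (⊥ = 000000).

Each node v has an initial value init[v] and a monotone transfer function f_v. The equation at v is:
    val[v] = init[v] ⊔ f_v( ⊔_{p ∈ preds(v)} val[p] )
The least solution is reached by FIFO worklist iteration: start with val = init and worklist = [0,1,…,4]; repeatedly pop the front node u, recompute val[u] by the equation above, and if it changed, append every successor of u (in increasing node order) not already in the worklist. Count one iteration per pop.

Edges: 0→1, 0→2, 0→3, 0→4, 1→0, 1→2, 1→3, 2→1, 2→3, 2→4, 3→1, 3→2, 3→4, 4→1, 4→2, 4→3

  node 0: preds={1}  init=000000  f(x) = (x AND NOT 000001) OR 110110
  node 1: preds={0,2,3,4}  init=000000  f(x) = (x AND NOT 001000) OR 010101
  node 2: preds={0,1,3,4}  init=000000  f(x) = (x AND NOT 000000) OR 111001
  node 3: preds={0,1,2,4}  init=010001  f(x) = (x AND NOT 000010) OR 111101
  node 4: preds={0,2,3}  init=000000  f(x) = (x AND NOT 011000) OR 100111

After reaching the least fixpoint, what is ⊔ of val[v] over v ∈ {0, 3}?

Trace (9 dequeues):
  [1] u=0 | in 000000 | out 110110 | prev 000000 | push {}
  [2] u=1 | in 110111 | out 110111 | prev 000000 | push {0}
  [3] u=2 | in 110111 | out 111111 | prev 000000 | push {1}
  [4] u=3 | in 111111 | out 111101 | prev 010001 | push {2}
  [5] u=4 | in 111111 | out 100111 | prev 000000 | push {3}
  [6] u=0 | in 110111 | out 110110 | ==
  [7] u=1 | in 111111 | out 110111 | ==
  [8] u=2 | in 111111 | out 111111 | ==
  [9] u=3 | in 111111 | out 111101 | ==

Converged values:
  [0] 110110
  [1] 110111
  [2] 111111
  [3] 111101
  [4] 100111

111111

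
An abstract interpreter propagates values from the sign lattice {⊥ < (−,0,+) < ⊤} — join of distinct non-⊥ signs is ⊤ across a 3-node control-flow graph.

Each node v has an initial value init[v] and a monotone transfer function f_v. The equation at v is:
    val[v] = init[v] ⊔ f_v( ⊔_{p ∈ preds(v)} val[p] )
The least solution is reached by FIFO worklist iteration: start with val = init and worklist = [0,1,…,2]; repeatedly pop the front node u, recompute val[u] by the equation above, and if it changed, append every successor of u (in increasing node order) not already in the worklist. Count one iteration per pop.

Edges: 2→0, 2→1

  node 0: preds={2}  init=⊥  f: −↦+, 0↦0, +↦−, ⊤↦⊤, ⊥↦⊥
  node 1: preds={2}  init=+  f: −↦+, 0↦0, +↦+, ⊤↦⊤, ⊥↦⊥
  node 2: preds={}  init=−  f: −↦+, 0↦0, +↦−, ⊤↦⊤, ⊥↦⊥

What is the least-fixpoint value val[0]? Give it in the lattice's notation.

+

Iteration log — 3 steps:
  step 1. node 0  ⊔preds=−  new=+  old=⊥  +wl: 
  step 2. node 1  ⊔preds=−  new=+  stable
  step 3. node 2  ⊔preds=⊥  new=−  stable

Least fixpoint reached:
  node 0: +
  node 1: +
  node 2: −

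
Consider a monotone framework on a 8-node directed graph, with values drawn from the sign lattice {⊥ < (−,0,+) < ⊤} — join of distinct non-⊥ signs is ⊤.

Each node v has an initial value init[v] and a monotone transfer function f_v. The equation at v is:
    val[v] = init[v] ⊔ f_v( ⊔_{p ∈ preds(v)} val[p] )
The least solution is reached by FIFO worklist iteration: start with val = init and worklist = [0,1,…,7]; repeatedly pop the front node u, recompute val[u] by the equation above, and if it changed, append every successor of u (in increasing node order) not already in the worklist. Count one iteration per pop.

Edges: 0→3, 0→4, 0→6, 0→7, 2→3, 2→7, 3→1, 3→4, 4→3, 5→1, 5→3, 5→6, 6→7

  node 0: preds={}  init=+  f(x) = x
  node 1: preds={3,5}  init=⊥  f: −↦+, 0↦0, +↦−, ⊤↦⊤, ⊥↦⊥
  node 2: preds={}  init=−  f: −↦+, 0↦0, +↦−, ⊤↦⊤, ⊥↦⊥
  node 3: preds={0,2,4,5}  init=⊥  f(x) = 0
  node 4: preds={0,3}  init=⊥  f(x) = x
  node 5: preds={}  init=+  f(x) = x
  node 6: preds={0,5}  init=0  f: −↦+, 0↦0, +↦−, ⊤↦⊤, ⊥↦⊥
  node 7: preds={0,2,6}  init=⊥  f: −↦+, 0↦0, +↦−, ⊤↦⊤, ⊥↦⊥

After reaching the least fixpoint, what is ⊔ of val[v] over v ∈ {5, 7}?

Worklist (10 pops):
  #1 pop 0: in=⊥ → + (no change)
  #2 pop 1: in=+ → − (was ⊥); enqueue []
  #3 pop 2: in=⊥ → − (no change)
  #4 pop 3: in=⊤ → 0 (was ⊥); enqueue [1]
  #5 pop 4: in=⊤ → ⊤ (was ⊥); enqueue [3]
  #6 pop 5: in=⊥ → + (no change)
  #7 pop 6: in=+ → ⊤ (was 0); enqueue []
  #8 pop 7: in=⊤ → ⊤ (was ⊥); enqueue []
  #9 pop 1: in=⊤ → ⊤ (was −); enqueue []
  #10 pop 3: in=⊤ → 0 (no change)

Fixpoint:
  val[0] = +
  val[1] = ⊤
  val[2] = −
  val[3] = 0
  val[4] = ⊤
  val[5] = +
  val[6] = ⊤
  val[7] = ⊤

⊤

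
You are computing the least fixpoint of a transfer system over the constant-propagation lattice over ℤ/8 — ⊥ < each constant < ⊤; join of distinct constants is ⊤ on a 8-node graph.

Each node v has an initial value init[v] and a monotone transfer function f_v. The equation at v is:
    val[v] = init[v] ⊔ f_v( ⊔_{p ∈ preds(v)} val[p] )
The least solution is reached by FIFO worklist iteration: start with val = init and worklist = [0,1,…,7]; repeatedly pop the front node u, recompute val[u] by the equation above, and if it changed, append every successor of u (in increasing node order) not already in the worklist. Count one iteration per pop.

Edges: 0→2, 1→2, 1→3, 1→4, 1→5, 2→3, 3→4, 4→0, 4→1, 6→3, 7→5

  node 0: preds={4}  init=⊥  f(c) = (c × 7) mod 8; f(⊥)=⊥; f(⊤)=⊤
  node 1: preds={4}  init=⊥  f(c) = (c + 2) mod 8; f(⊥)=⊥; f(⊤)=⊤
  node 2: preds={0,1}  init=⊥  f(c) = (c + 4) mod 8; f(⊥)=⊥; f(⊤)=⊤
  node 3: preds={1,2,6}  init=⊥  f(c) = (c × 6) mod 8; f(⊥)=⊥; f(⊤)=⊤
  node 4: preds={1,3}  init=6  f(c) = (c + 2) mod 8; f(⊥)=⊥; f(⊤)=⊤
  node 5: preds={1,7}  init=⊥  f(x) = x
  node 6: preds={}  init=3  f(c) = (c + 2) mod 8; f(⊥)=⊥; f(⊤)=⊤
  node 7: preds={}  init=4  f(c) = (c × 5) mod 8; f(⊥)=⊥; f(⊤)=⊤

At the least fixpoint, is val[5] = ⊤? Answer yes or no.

yes

Worklist (14 pops):
  #1 pop 0: in=6 → 2 (was ⊥); enqueue []
  #2 pop 1: in=6 → 0 (was ⊥); enqueue []
  #3 pop 2: in=⊤ → ⊤ (was ⊥); enqueue []
  #4 pop 3: in=⊤ → ⊤ (was ⊥); enqueue []
  #5 pop 4: in=⊤ → ⊤ (was 6); enqueue [0,1]
  #6 pop 5: in=⊤ → ⊤ (was ⊥); enqueue []
  #7 pop 6: in=⊥ → 3 (no change)
  #8 pop 7: in=⊥ → 4 (no change)
  #9 pop 0: in=⊤ → ⊤ (was 2); enqueue [2]
  #10 pop 1: in=⊤ → ⊤ (was 0); enqueue [3,4,5]
  #11 pop 2: in=⊤ → ⊤ (no change)
  #12 pop 3: in=⊤ → ⊤ (no change)
  #13 pop 4: in=⊤ → ⊤ (no change)
  #14 pop 5: in=⊤ → ⊤ (no change)

Fixpoint:
  val[0] = ⊤
  val[1] = ⊤
  val[2] = ⊤
  val[3] = ⊤
  val[4] = ⊤
  val[5] = ⊤
  val[6] = 3
  val[7] = 4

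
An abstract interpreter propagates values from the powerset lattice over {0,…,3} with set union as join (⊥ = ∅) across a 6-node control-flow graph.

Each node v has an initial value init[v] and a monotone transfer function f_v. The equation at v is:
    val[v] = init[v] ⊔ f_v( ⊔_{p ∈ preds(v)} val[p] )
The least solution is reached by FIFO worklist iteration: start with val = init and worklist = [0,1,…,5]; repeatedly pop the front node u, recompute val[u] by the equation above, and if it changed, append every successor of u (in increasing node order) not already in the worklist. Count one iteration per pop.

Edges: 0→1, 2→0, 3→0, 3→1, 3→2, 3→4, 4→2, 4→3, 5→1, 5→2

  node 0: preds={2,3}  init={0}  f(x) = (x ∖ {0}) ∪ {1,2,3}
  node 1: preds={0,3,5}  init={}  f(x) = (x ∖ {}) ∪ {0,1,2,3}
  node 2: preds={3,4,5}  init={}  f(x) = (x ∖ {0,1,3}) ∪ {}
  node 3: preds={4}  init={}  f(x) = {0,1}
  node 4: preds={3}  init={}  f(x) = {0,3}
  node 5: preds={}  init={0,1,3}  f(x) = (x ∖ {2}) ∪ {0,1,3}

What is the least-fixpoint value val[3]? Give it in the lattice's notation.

Trace (10 dequeues):
  [1] u=0 | in {} | out {0,1,2,3} | prev {0} | push {}
  [2] u=1 | in {0,1,2,3} | out {0,1,2,3} | prev {} | push {}
  [3] u=2 | in {0,1,3} | out {} | ==
  [4] u=3 | in {} | out {0,1} | prev {} | push {0,1,2}
  [5] u=4 | in {0,1} | out {0,3} | prev {} | push {3}
  [6] u=5 | in {} | out {0,1,3} | ==
  [7] u=0 | in {0,1} | out {0,1,2,3} | ==
  [8] u=1 | in {0,1,2,3} | out {0,1,2,3} | ==
  [9] u=2 | in {0,1,3} | out {} | ==
  [10] u=3 | in {0,3} | out {0,1} | ==

Converged values:
  [0] {0,1,2,3}
  [1] {0,1,2,3}
  [2] {}
  [3] {0,1}
  [4] {0,3}
  [5] {0,1,3}

{0,1}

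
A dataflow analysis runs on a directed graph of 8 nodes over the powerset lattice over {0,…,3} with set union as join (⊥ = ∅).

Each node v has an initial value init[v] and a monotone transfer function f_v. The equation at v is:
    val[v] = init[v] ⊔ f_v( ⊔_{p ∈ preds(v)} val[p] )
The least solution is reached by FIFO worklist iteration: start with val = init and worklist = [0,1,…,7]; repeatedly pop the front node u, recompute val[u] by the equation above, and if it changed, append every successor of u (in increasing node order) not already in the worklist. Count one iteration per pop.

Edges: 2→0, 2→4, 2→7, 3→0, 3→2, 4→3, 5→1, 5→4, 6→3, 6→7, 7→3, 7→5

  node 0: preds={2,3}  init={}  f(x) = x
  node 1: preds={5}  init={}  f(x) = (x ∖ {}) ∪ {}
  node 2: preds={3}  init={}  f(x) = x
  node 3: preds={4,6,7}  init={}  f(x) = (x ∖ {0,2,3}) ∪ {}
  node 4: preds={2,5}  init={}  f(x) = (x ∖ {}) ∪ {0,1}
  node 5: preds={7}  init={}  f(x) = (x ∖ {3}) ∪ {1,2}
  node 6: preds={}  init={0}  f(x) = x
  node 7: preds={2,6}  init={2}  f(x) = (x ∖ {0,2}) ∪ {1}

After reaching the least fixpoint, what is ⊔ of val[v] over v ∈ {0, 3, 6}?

Trace (18 dequeues):
  [1] u=0 | in {} | out {} | ==
  [2] u=1 | in {} | out {} | ==
  [3] u=2 | in {} | out {} | ==
  [4] u=3 | in {0,2} | out {} | ==
  [5] u=4 | in {} | out {0,1} | prev {} | push {3}
  [6] u=5 | in {2} | out {1,2} | prev {} | push {1,4}
  [7] u=6 | in {} | out {0} | ==
  [8] u=7 | in {0} | out {1,2} | prev {2} | push {5}
  [9] u=3 | in {0,1,2} | out {1} | prev {} | push {0,2}
  [10] u=1 | in {1,2} | out {1,2} | prev {} | push {}
  [11] u=4 | in {1,2} | out {0,1,2} | prev {0,1} | push {3}
  [12] u=5 | in {1,2} | out {1,2} | ==
  [13] u=0 | in {1} | out {1} | prev {} | push {}
  [14] u=2 | in {1} | out {1} | prev {} | push {0,4,7}
  [15] u=3 | in {0,1,2} | out {1} | ==
  [16] u=0 | in {1} | out {1} | ==
  [17] u=4 | in {1,2} | out {0,1,2} | ==
  [18] u=7 | in {0,1} | out {1,2} | ==

Converged values:
  [0] {1}
  [1] {1,2}
  [2] {1}
  [3] {1}
  [4] {0,1,2}
  [5] {1,2}
  [6] {0}
  [7] {1,2}

{0,1}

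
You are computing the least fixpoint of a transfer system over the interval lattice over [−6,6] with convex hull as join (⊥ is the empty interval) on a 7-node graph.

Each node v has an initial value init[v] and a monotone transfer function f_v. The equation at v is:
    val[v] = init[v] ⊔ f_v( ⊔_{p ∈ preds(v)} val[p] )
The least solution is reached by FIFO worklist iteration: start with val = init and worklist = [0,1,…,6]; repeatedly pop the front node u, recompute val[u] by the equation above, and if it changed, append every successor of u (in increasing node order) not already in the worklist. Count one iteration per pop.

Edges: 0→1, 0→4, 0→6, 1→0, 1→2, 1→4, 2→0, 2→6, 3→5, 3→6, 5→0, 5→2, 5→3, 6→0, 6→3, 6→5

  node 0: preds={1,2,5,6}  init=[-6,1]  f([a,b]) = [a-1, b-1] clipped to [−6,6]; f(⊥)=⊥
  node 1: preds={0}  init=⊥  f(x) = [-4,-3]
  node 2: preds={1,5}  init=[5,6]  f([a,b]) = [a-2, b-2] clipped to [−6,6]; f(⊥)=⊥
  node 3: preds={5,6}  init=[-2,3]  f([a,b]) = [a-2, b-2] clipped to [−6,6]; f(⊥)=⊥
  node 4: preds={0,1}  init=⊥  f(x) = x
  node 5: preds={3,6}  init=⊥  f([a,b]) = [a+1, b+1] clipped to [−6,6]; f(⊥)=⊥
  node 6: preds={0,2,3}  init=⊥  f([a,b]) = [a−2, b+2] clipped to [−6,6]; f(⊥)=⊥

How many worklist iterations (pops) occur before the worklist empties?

Trace (15 dequeues):
  [1] u=0 | in [5,6] | out [-6,5] | prev [-6,1] | push {}
  [2] u=1 | in [-6,5] | out [-4,-3] | prev ⊥ | push {0}
  [3] u=2 | in [-4,-3] | out [-6,6] | prev [5,6] | push {}
  [4] u=3 | in ⊥ | out [-2,3] | ==
  [5] u=4 | in [-6,5] | out [-6,5] | prev ⊥ | push {}
  [6] u=5 | in [-2,3] | out [-1,4] | prev ⊥ | push {2,3}
  [7] u=6 | in [-6,6] | out [-6,6] | prev ⊥ | push {5}
  [8] u=0 | in [-6,6] | out [-6,5] | ==
  [9] u=2 | in [-4,4] | out [-6,6] | ==
  [10] u=3 | in [-6,6] | out [-6,4] | prev [-2,3] | push {6}
  [11] u=5 | in [-6,6] | out [-5,6] | prev [-1,4] | push {0,2,3}
  [12] u=6 | in [-6,6] | out [-6,6] | ==
  [13] u=0 | in [-6,6] | out [-6,5] | ==
  [14] u=2 | in [-5,6] | out [-6,6] | ==
  [15] u=3 | in [-6,6] | out [-6,4] | ==

Converged values:
  [0] [-6,5]
  [1] [-4,-3]
  [2] [-6,6]
  [3] [-6,4]
  [4] [-6,5]
  [5] [-5,6]
  [6] [-6,6]

15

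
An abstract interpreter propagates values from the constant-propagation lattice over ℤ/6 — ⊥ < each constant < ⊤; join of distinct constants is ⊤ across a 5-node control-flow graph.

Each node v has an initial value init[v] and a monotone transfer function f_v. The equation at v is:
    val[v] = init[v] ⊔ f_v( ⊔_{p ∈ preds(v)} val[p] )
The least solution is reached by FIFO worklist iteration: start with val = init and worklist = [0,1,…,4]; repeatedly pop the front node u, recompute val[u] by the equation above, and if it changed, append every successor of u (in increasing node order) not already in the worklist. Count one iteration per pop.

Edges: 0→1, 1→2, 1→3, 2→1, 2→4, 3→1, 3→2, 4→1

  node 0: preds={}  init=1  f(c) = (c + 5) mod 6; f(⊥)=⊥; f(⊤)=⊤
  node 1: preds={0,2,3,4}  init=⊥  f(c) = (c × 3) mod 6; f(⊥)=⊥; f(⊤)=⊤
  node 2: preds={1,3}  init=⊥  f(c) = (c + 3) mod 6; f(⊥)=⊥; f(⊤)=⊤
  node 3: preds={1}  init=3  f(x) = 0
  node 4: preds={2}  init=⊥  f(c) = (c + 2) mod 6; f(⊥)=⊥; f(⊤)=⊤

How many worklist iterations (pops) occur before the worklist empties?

Iteration log — 7 steps:
  step 1. node 0  ⊔preds=⊥  new=1  stable
  step 2. node 1  ⊔preds=⊤  new=⊤  old=⊥  +wl: 
  step 3. node 2  ⊔preds=⊤  new=⊤  old=⊥  +wl: 1
  step 4. node 3  ⊔preds=⊤  new=⊤  old=3  +wl: 2
  step 5. node 4  ⊔preds=⊤  new=⊤  old=⊥  +wl: 
  step 6. node 1  ⊔preds=⊤  new=⊤  stable
  step 7. node 2  ⊔preds=⊤  new=⊤  stable

Least fixpoint reached:
  node 0: 1
  node 1: ⊤
  node 2: ⊤
  node 3: ⊤
  node 4: ⊤

7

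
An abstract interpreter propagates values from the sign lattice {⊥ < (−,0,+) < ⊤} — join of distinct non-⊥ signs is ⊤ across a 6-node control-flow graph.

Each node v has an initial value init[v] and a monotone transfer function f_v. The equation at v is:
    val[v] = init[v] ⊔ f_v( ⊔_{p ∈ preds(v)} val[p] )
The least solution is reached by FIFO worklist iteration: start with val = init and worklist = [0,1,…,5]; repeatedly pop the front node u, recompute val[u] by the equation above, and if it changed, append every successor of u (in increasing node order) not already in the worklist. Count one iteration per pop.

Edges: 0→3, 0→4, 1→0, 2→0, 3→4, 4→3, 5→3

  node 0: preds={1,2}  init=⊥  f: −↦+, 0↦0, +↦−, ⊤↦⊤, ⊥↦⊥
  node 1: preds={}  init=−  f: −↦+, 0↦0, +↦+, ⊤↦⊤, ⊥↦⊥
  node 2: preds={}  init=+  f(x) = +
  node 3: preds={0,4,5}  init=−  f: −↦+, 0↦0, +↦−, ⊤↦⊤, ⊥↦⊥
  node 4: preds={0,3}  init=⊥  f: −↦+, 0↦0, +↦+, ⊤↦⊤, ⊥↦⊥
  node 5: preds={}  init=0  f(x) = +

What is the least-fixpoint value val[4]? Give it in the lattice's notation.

⊤

Iteration log — 7 steps:
  step 1. node 0  ⊔preds=⊤  new=⊤  old=⊥  +wl: 
  step 2. node 1  ⊔preds=⊥  new=−  stable
  step 3. node 2  ⊔preds=⊥  new=+  stable
  step 4. node 3  ⊔preds=⊤  new=⊤  old=−  +wl: 
  step 5. node 4  ⊔preds=⊤  new=⊤  old=⊥  +wl: 3
  step 6. node 5  ⊔preds=⊥  new=⊤  old=0  +wl: 
  step 7. node 3  ⊔preds=⊤  new=⊤  stable

Least fixpoint reached:
  node 0: ⊤
  node 1: −
  node 2: +
  node 3: ⊤
  node 4: ⊤
  node 5: ⊤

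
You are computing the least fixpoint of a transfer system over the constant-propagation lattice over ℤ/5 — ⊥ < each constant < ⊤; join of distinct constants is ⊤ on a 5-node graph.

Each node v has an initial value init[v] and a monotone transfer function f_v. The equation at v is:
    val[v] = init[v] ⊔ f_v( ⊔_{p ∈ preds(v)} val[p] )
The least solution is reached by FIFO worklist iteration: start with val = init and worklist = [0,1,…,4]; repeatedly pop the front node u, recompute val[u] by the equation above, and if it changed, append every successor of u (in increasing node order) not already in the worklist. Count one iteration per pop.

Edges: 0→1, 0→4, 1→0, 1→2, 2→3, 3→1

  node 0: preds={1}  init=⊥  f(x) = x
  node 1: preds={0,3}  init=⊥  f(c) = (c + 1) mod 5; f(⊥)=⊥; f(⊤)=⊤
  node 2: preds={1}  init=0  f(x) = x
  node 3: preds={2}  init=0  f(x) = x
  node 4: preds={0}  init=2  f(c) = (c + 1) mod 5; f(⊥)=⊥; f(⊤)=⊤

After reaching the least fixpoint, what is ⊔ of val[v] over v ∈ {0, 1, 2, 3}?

⊤

Worklist (12 pops):
  #1 pop 0: in=⊥ → ⊥ (no change)
  #2 pop 1: in=0 → 1 (was ⊥); enqueue [0]
  #3 pop 2: in=1 → ⊤ (was 0); enqueue []
  #4 pop 3: in=⊤ → ⊤ (was 0); enqueue [1]
  #5 pop 4: in=⊥ → 2 (no change)
  #6 pop 0: in=1 → 1 (was ⊥); enqueue [4]
  #7 pop 1: in=⊤ → ⊤ (was 1); enqueue [0,2]
  #8 pop 4: in=1 → 2 (no change)
  #9 pop 0: in=⊤ → ⊤ (was 1); enqueue [1,4]
  #10 pop 2: in=⊤ → ⊤ (no change)
  #11 pop 1: in=⊤ → ⊤ (no change)
  #12 pop 4: in=⊤ → ⊤ (was 2); enqueue []

Fixpoint:
  val[0] = ⊤
  val[1] = ⊤
  val[2] = ⊤
  val[3] = ⊤
  val[4] = ⊤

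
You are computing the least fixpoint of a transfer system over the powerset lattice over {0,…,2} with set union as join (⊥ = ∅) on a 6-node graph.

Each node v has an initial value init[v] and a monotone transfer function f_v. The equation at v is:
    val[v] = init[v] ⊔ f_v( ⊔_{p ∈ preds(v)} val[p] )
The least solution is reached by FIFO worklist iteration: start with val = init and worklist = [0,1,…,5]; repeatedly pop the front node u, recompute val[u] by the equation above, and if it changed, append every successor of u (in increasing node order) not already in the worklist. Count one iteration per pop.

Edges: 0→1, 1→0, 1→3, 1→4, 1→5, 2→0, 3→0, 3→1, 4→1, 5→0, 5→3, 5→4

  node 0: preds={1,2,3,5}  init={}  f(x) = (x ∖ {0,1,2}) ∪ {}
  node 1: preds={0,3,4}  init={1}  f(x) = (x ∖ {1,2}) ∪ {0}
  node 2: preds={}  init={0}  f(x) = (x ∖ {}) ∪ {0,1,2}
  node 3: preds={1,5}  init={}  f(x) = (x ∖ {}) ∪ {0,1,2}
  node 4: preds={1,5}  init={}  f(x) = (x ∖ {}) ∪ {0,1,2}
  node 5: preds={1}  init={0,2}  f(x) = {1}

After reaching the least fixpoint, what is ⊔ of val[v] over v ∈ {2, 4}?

Iteration log — 10 steps:
  step 1. node 0  ⊔preds={0,1,2}  new={}  stable
  step 2. node 1  ⊔preds={}  new={0,1}  old={1}  +wl: 0
  step 3. node 2  ⊔preds={}  new={0,1,2}  old={0}  +wl: 
  step 4. node 3  ⊔preds={0,1,2}  new={0,1,2}  old={}  +wl: 1
  step 5. node 4  ⊔preds={0,1,2}  new={0,1,2}  old={}  +wl: 
  step 6. node 5  ⊔preds={0,1}  new={0,1,2}  old={0,2}  +wl: 3,4
  step 7. node 0  ⊔preds={0,1,2}  new={}  stable
  step 8. node 1  ⊔preds={0,1,2}  new={0,1}  stable
  step 9. node 3  ⊔preds={0,1,2}  new={0,1,2}  stable
  step 10. node 4  ⊔preds={0,1,2}  new={0,1,2}  stable

Least fixpoint reached:
  node 0: {}
  node 1: {0,1}
  node 2: {0,1,2}
  node 3: {0,1,2}
  node 4: {0,1,2}
  node 5: {0,1,2}

{0,1,2}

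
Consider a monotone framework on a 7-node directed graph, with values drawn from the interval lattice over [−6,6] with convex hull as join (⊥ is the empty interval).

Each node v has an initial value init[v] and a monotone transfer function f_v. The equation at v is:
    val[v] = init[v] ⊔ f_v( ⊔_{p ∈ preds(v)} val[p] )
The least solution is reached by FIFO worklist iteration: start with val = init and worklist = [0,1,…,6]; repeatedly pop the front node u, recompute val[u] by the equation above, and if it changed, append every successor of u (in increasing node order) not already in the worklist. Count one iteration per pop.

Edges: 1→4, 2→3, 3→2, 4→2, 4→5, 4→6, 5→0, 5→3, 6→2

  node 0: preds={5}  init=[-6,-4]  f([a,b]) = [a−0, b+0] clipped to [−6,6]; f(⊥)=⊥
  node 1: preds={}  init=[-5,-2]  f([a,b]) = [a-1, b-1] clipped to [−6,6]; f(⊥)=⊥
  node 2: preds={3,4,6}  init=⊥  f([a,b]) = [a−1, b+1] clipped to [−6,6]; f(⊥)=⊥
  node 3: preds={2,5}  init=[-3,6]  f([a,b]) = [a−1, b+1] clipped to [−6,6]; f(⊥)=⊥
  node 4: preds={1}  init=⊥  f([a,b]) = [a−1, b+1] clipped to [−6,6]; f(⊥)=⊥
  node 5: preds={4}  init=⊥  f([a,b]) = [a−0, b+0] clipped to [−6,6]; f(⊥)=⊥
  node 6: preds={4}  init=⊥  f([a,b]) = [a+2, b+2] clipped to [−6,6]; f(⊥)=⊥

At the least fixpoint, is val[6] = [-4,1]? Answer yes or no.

Iteration log — 11 steps:
  step 1. node 0  ⊔preds=⊥  new=[-6,-4]  stable
  step 2. node 1  ⊔preds=⊥  new=[-5,-2]  stable
  step 3. node 2  ⊔preds=[-3,6]  new=[-4,6]  old=⊥  +wl: 
  step 4. node 3  ⊔preds=[-4,6]  new=[-5,6]  old=[-3,6]  +wl: 2
  step 5. node 4  ⊔preds=[-5,-2]  new=[-6,-1]  old=⊥  +wl: 
  step 6. node 5  ⊔preds=[-6,-1]  new=[-6,-1]  old=⊥  +wl: 0,3
  step 7. node 6  ⊔preds=[-6,-1]  new=[-4,1]  old=⊥  +wl: 
  step 8. node 2  ⊔preds=[-6,6]  new=[-6,6]  old=[-4,6]  +wl: 
  step 9. node 0  ⊔preds=[-6,-1]  new=[-6,-1]  old=[-6,-4]  +wl: 
  step 10. node 3  ⊔preds=[-6,6]  new=[-6,6]  old=[-5,6]  +wl: 2
  step 11. node 2  ⊔preds=[-6,6]  new=[-6,6]  stable

Least fixpoint reached:
  node 0: [-6,-1]
  node 1: [-5,-2]
  node 2: [-6,6]
  node 3: [-6,6]
  node 4: [-6,-1]
  node 5: [-6,-1]
  node 6: [-4,1]

yes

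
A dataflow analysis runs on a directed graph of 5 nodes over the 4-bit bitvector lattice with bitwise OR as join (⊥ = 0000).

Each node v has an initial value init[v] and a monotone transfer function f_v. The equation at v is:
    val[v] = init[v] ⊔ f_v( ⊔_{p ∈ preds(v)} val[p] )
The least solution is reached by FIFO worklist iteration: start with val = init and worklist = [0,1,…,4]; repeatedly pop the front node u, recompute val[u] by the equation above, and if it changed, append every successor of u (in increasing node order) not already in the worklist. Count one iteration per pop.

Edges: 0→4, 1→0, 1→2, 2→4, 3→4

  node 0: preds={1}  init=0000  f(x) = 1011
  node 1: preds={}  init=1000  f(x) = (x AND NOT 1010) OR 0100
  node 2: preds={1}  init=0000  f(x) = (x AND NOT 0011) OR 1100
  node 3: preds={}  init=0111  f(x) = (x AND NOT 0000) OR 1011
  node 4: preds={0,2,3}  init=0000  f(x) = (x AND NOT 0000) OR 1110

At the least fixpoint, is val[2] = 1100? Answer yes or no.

Iteration log — 6 steps:
  step 1. node 0  ⊔preds=1000  new=1011  old=0000  +wl: 
  step 2. node 1  ⊔preds=0000  new=1100  old=1000  +wl: 0
  step 3. node 2  ⊔preds=1100  new=1100  old=0000  +wl: 
  step 4. node 3  ⊔preds=0000  new=1111  old=0111  +wl: 
  step 5. node 4  ⊔preds=1111  new=1111  old=0000  +wl: 
  step 6. node 0  ⊔preds=1100  new=1011  stable

Least fixpoint reached:
  node 0: 1011
  node 1: 1100
  node 2: 1100
  node 3: 1111
  node 4: 1111

yes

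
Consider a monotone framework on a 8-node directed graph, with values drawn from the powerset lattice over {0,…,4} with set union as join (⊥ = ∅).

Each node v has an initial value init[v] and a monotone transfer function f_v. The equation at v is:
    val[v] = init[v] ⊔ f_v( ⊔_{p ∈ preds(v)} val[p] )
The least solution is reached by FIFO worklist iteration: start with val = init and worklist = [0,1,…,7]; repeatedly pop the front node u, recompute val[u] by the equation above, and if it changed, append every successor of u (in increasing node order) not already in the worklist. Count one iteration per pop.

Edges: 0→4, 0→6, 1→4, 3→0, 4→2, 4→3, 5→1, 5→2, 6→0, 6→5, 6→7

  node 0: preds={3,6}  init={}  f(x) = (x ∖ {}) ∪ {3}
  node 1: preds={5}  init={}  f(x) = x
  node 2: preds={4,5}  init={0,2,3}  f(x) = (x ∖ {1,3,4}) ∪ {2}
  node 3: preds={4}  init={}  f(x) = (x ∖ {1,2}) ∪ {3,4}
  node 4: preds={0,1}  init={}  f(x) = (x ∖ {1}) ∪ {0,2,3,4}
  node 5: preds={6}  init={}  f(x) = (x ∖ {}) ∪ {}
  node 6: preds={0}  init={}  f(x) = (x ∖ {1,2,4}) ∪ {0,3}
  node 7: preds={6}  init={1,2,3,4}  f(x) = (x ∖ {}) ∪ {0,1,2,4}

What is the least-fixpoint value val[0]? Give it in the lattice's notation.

Worklist (18 pops):
  #1 pop 0: in={} → {3} (was {}); enqueue []
  #2 pop 1: in={} → {} (no change)
  #3 pop 2: in={} → {0,2,3} (no change)
  #4 pop 3: in={} → {3,4} (was {}); enqueue [0]
  #5 pop 4: in={3} → {0,2,3,4} (was {}); enqueue [2,3]
  #6 pop 5: in={} → {} (no change)
  #7 pop 6: in={3} → {0,3} (was {}); enqueue [5]
  #8 pop 7: in={0,3} → {0,1,2,3,4} (was {1,2,3,4}); enqueue []
  #9 pop 0: in={0,3,4} → {0,3,4} (was {3}); enqueue [4,6]
  #10 pop 2: in={0,2,3,4} → {0,2,3} (no change)
  #11 pop 3: in={0,2,3,4} → {0,3,4} (was {3,4}); enqueue [0]
  #12 pop 5: in={0,3} → {0,3} (was {}); enqueue [1,2]
  #13 pop 4: in={0,3,4} → {0,2,3,4} (no change)
  #14 pop 6: in={0,3,4} → {0,3} (no change)
  #15 pop 0: in={0,3,4} → {0,3,4} (no change)
  #16 pop 1: in={0,3} → {0,3} (was {}); enqueue [4]
  #17 pop 2: in={0,2,3,4} → {0,2,3} (no change)
  #18 pop 4: in={0,3,4} → {0,2,3,4} (no change)

Fixpoint:
  val[0] = {0,3,4}
  val[1] = {0,3}
  val[2] = {0,2,3}
  val[3] = {0,3,4}
  val[4] = {0,2,3,4}
  val[5] = {0,3}
  val[6] = {0,3}
  val[7] = {0,1,2,3,4}

{0,3,4}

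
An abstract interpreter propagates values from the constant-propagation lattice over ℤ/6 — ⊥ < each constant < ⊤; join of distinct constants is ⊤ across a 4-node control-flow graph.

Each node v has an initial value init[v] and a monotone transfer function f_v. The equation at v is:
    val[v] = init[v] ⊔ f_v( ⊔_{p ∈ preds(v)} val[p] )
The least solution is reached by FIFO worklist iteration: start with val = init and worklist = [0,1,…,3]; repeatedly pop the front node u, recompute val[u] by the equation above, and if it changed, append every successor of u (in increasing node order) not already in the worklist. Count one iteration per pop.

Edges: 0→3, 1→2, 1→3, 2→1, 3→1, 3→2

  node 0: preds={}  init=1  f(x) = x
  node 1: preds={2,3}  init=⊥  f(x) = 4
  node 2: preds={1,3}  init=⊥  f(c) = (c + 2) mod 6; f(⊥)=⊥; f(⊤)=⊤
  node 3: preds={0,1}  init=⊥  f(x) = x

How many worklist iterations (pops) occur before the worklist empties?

7

Worklist (7 pops):
  #1 pop 0: in=⊥ → 1 (no change)
  #2 pop 1: in=⊥ → 4 (was ⊥); enqueue []
  #3 pop 2: in=4 → 0 (was ⊥); enqueue [1]
  #4 pop 3: in=⊤ → ⊤ (was ⊥); enqueue [2]
  #5 pop 1: in=⊤ → 4 (no change)
  #6 pop 2: in=⊤ → ⊤ (was 0); enqueue [1]
  #7 pop 1: in=⊤ → 4 (no change)

Fixpoint:
  val[0] = 1
  val[1] = 4
  val[2] = ⊤
  val[3] = ⊤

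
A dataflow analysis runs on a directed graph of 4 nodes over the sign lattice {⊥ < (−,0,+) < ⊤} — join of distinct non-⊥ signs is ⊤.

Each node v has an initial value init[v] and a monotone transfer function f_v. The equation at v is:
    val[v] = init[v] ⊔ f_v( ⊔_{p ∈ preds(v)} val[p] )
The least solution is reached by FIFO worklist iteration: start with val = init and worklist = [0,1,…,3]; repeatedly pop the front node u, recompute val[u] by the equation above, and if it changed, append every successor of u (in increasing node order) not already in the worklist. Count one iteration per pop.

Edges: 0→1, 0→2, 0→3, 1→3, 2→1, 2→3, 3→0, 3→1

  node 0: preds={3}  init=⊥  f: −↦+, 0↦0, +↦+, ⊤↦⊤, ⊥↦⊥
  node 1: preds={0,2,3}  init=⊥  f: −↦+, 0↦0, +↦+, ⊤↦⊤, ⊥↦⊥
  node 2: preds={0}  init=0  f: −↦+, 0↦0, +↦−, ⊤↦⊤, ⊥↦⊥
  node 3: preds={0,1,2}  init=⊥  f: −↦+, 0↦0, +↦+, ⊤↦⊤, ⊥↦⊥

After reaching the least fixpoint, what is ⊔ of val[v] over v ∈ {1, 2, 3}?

0

Iteration log — 8 steps:
  step 1. node 0  ⊔preds=⊥  new=⊥  stable
  step 2. node 1  ⊔preds=0  new=0  old=⊥  +wl: 
  step 3. node 2  ⊔preds=⊥  new=0  stable
  step 4. node 3  ⊔preds=0  new=0  old=⊥  +wl: 0,1
  step 5. node 0  ⊔preds=0  new=0  old=⊥  +wl: 2,3
  step 6. node 1  ⊔preds=0  new=0  stable
  step 7. node 2  ⊔preds=0  new=0  stable
  step 8. node 3  ⊔preds=0  new=0  stable

Least fixpoint reached:
  node 0: 0
  node 1: 0
  node 2: 0
  node 3: 0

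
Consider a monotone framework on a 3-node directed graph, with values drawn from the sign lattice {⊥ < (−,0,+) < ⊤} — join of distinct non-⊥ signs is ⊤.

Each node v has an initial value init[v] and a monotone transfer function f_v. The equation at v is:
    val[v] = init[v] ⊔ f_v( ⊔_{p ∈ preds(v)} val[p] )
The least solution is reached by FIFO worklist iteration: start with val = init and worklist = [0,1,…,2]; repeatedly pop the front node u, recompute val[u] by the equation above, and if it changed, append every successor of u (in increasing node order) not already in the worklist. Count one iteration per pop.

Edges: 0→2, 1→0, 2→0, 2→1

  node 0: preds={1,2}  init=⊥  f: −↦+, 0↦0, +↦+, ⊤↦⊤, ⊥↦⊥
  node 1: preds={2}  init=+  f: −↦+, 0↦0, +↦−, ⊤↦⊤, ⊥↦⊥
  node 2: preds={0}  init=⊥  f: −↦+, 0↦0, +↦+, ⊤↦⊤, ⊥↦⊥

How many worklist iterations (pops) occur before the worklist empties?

9

Iteration log — 9 steps:
  step 1. node 0  ⊔preds=+  new=+  old=⊥  +wl: 
  step 2. node 1  ⊔preds=⊥  new=+  stable
  step 3. node 2  ⊔preds=+  new=+  old=⊥  +wl: 0,1
  step 4. node 0  ⊔preds=+  new=+  stable
  step 5. node 1  ⊔preds=+  new=⊤  old=+  +wl: 0
  step 6. node 0  ⊔preds=⊤  new=⊤  old=+  +wl: 2
  step 7. node 2  ⊔preds=⊤  new=⊤  old=+  +wl: 0,1
  step 8. node 0  ⊔preds=⊤  new=⊤  stable
  step 9. node 1  ⊔preds=⊤  new=⊤  stable

Least fixpoint reached:
  node 0: ⊤
  node 1: ⊤
  node 2: ⊤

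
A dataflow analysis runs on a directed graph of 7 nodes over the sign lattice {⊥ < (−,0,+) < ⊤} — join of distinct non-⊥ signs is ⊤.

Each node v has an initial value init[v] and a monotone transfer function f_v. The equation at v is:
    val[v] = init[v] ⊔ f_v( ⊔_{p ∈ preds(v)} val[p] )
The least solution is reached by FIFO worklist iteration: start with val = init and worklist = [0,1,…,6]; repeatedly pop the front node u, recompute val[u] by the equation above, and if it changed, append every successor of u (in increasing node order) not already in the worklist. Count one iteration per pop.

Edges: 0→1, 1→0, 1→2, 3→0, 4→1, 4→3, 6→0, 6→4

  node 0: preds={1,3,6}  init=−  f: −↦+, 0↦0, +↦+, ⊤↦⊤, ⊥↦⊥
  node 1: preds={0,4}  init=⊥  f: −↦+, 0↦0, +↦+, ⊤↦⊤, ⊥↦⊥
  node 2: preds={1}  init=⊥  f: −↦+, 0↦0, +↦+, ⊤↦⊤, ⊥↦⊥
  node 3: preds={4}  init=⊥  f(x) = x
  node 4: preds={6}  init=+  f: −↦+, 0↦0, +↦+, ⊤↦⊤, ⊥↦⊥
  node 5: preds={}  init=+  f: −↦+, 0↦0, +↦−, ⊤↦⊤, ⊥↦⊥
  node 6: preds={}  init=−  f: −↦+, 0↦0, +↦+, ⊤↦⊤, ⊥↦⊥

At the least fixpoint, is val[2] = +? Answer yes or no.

no

Worklist (8 pops):
  #1 pop 0: in=− → ⊤ (was −); enqueue []
  #2 pop 1: in=⊤ → ⊤ (was ⊥); enqueue [0]
  #3 pop 2: in=⊤ → ⊤ (was ⊥); enqueue []
  #4 pop 3: in=+ → + (was ⊥); enqueue []
  #5 pop 4: in=− → + (no change)
  #6 pop 5: in=⊥ → + (no change)
  #7 pop 6: in=⊥ → − (no change)
  #8 pop 0: in=⊤ → ⊤ (no change)

Fixpoint:
  val[0] = ⊤
  val[1] = ⊤
  val[2] = ⊤
  val[3] = +
  val[4] = +
  val[5] = +
  val[6] = −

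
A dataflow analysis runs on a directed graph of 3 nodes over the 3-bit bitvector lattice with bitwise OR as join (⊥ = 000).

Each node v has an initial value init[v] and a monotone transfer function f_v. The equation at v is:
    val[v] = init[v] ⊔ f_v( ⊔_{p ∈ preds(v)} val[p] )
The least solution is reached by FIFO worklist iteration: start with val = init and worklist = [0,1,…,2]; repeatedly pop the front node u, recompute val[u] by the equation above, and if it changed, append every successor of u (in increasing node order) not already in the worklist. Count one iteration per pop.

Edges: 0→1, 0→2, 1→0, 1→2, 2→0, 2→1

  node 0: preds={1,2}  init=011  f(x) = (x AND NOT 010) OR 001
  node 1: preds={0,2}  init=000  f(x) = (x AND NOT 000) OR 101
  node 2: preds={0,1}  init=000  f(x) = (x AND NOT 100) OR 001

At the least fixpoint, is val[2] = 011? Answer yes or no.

Iteration log — 6 steps:
  step 1. node 0  ⊔preds=000  new=011  stable
  step 2. node 1  ⊔preds=011  new=111  old=000  +wl: 0
  step 3. node 2  ⊔preds=111  new=011  old=000  +wl: 1
  step 4. node 0  ⊔preds=111  new=111  old=011  +wl: 2
  step 5. node 1  ⊔preds=111  new=111  stable
  step 6. node 2  ⊔preds=111  new=011  stable

Least fixpoint reached:
  node 0: 111
  node 1: 111
  node 2: 011

yes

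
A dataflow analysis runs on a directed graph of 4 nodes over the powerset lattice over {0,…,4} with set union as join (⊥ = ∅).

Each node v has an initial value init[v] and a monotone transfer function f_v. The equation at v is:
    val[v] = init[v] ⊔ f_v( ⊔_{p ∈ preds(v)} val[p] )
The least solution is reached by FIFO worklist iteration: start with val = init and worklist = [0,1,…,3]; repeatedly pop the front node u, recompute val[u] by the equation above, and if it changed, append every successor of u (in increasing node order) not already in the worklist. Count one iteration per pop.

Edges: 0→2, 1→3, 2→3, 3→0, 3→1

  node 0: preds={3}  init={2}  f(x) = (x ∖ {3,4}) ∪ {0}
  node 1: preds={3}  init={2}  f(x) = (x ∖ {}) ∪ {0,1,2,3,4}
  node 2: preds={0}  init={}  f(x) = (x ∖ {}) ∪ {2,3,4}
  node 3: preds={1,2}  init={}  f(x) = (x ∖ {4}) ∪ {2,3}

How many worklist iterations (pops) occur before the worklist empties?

Trace (8 dequeues):
  [1] u=0 | in {} | out {0,2} | prev {2} | push {}
  [2] u=1 | in {} | out {0,1,2,3,4} | prev {2} | push {}
  [3] u=2 | in {0,2} | out {0,2,3,4} | prev {} | push {}
  [4] u=3 | in {0,1,2,3,4} | out {0,1,2,3} | prev {} | push {0,1}
  [5] u=0 | in {0,1,2,3} | out {0,1,2} | prev {0,2} | push {2}
  [6] u=1 | in {0,1,2,3} | out {0,1,2,3,4} | ==
  [7] u=2 | in {0,1,2} | out {0,1,2,3,4} | prev {0,2,3,4} | push {3}
  [8] u=3 | in {0,1,2,3,4} | out {0,1,2,3} | ==

Converged values:
  [0] {0,1,2}
  [1] {0,1,2,3,4}
  [2] {0,1,2,3,4}
  [3] {0,1,2,3}

8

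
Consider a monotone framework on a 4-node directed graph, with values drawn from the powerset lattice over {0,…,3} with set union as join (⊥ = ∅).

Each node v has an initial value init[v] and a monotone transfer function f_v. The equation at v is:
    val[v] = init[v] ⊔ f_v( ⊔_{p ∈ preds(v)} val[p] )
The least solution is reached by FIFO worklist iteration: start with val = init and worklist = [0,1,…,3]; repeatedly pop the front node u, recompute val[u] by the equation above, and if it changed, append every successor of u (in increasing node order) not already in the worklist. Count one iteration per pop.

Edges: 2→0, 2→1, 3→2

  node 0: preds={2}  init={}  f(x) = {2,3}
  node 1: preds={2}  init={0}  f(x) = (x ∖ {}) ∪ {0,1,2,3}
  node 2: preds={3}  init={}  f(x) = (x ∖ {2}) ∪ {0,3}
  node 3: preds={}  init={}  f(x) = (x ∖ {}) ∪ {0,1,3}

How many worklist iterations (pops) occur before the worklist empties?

Worklist (9 pops):
  #1 pop 0: in={} → {2,3} (was {}); enqueue []
  #2 pop 1: in={} → {0,1,2,3} (was {0}); enqueue []
  #3 pop 2: in={} → {0,3} (was {}); enqueue [0,1]
  #4 pop 3: in={} → {0,1,3} (was {}); enqueue [2]
  #5 pop 0: in={0,3} → {2,3} (no change)
  #6 pop 1: in={0,3} → {0,1,2,3} (no change)
  #7 pop 2: in={0,1,3} → {0,1,3} (was {0,3}); enqueue [0,1]
  #8 pop 0: in={0,1,3} → {2,3} (no change)
  #9 pop 1: in={0,1,3} → {0,1,2,3} (no change)

Fixpoint:
  val[0] = {2,3}
  val[1] = {0,1,2,3}
  val[2] = {0,1,3}
  val[3] = {0,1,3}

9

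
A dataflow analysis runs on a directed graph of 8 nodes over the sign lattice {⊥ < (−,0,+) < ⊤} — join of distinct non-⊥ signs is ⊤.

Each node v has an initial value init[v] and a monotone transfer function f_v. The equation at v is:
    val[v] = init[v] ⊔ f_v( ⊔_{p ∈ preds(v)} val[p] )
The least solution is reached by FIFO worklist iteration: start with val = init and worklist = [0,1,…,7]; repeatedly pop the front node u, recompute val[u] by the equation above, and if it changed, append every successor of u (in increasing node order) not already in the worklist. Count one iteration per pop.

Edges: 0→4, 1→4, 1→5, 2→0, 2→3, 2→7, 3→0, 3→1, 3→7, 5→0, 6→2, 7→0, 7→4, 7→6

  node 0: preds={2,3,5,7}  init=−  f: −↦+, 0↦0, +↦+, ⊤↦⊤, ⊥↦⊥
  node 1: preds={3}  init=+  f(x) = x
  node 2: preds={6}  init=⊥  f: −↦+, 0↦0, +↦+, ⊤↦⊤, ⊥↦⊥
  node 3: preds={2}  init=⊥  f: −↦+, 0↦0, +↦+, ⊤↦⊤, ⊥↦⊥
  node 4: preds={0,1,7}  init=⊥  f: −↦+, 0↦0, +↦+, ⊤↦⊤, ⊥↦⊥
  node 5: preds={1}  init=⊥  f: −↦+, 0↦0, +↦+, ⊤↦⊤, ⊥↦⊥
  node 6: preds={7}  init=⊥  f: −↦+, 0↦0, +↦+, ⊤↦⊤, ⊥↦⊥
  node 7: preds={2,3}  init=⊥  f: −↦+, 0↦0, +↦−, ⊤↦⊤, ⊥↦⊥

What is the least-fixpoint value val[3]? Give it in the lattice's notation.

⊥

Worklist (10 pops):
  #1 pop 0: in=⊥ → − (no change)
  #2 pop 1: in=⊥ → + (no change)
  #3 pop 2: in=⊥ → ⊥ (no change)
  #4 pop 3: in=⊥ → ⊥ (no change)
  #5 pop 4: in=⊤ → ⊤ (was ⊥); enqueue []
  #6 pop 5: in=+ → + (was ⊥); enqueue [0]
  #7 pop 6: in=⊥ → ⊥ (no change)
  #8 pop 7: in=⊥ → ⊥ (no change)
  #9 pop 0: in=+ → ⊤ (was −); enqueue [4]
  #10 pop 4: in=⊤ → ⊤ (no change)

Fixpoint:
  val[0] = ⊤
  val[1] = +
  val[2] = ⊥
  val[3] = ⊥
  val[4] = ⊤
  val[5] = +
  val[6] = ⊥
  val[7] = ⊥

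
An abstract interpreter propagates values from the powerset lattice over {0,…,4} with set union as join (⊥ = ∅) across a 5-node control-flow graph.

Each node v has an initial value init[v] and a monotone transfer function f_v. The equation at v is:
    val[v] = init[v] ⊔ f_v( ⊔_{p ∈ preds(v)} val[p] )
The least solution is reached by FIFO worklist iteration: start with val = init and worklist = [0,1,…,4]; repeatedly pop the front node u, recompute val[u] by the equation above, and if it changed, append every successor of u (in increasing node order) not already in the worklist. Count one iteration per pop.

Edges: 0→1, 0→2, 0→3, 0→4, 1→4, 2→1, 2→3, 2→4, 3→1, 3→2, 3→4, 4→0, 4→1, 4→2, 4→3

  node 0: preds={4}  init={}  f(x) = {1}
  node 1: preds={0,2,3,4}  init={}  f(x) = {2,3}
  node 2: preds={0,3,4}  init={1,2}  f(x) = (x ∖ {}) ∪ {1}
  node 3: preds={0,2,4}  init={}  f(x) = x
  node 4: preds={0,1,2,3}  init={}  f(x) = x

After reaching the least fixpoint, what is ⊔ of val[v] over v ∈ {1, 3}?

Worklist (12 pops):
  #1 pop 0: in={} → {1} (was {}); enqueue []
  #2 pop 1: in={1,2} → {2,3} (was {}); enqueue []
  #3 pop 2: in={1} → {1,2} (no change)
  #4 pop 3: in={1,2} → {1,2} (was {}); enqueue [1,2]
  #5 pop 4: in={1,2,3} → {1,2,3} (was {}); enqueue [0,3]
  #6 pop 1: in={1,2,3} → {2,3} (no change)
  #7 pop 2: in={1,2,3} → {1,2,3} (was {1,2}); enqueue [1,4]
  #8 pop 0: in={1,2,3} → {1} (no change)
  #9 pop 3: in={1,2,3} → {1,2,3} (was {1,2}); enqueue [2]
  #10 pop 1: in={1,2,3} → {2,3} (no change)
  #11 pop 4: in={1,2,3} → {1,2,3} (no change)
  #12 pop 2: in={1,2,3} → {1,2,3} (no change)

Fixpoint:
  val[0] = {1}
  val[1] = {2,3}
  val[2] = {1,2,3}
  val[3] = {1,2,3}
  val[4] = {1,2,3}

{1,2,3}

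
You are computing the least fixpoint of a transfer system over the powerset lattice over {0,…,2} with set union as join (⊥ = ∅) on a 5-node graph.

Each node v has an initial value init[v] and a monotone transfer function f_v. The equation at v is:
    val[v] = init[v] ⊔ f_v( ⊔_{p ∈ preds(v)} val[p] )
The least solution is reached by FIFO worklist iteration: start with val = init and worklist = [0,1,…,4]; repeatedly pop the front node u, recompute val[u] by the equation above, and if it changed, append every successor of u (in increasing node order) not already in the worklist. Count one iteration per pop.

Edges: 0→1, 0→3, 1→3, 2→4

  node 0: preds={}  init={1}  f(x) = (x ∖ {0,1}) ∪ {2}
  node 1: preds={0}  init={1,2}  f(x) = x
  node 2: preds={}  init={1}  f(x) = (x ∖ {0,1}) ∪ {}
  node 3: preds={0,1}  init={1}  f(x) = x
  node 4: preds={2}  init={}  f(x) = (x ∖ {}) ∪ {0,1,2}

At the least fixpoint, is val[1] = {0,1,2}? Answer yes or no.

no

Worklist (5 pops):
  #1 pop 0: in={} → {1,2} (was {1}); enqueue []
  #2 pop 1: in={1,2} → {1,2} (no change)
  #3 pop 2: in={} → {1} (no change)
  #4 pop 3: in={1,2} → {1,2} (was {1}); enqueue []
  #5 pop 4: in={1} → {0,1,2} (was {}); enqueue []

Fixpoint:
  val[0] = {1,2}
  val[1] = {1,2}
  val[2] = {1}
  val[3] = {1,2}
  val[4] = {0,1,2}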